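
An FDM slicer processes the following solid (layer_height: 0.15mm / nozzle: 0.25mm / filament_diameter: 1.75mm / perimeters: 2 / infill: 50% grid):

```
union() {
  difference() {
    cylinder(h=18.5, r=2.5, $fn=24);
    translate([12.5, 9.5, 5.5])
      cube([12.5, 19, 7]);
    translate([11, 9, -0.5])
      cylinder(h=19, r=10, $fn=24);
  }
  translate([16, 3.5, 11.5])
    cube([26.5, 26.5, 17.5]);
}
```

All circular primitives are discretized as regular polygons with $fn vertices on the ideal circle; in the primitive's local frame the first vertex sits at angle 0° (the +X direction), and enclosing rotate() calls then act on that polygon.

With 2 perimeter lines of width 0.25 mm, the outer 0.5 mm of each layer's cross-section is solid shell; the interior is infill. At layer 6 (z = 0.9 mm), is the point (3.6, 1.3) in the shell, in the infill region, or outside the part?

outside

At z = 0.9 mm: the r=2.5 cylinder gives a regular 24-gon of circumradius 2.5 (constant along its height); the cube at (12.5, 9.5) is absent (z outside [5.5, 12.5]); the r=10 cylinder at (11, 9) gives a regular 24-gon of circumradius 10 (constant along its height); After the difference (first − rest): starting from the r=2.5 cylinder, the r=10 cylinder at (11, 9) misses the remaining region (no effect) — 1 connected region; the cube at (16, 3.5) does not reach this height (z outside [11.5, 29]); Taking the union: only that combined region is present, so the union is just that shape — 1 connected region. Overall, the cross-section is a single solid region. The nearest boundary edge runs (2.17, 1.25)→(2.41, 0.65); distance from the point to it = 1.34 mm. The point is not inside any of the regions above, so it lies outside the cross-section (1.34 mm from the nearest boundary).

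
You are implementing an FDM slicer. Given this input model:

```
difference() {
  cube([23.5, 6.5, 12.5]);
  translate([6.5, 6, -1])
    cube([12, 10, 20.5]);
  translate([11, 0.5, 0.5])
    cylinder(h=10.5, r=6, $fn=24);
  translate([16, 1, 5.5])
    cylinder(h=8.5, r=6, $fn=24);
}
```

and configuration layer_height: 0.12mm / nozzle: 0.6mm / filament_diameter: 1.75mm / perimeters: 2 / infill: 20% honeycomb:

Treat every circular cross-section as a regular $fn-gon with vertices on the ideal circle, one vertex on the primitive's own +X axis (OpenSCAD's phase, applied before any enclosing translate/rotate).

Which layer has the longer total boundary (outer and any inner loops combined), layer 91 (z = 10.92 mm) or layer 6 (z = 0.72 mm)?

Layer 91 (z = 10.92): the 23.5×6.5 cube contributes its full rectangle (perimeter 60.00 mm); the cube at (6.5, 6) (footprint 12×10) is included at this height (perimeter 44.00 mm); the cylinder at (11, 0.5): section is a regular 24-gon, circumradius r=6 (perimeter = 2·24·6.000·sin(180°/24) = 37.59 mm); the cylinder at (16, 1): section is a regular 24-gon, circumradius r=6 (perimeter = 2·24·6.000·sin(180°/24) = 37.59 mm); Taking the first minus the rest: starting from the 23.5×6.5 cube, the 12×10 cube at (6.5, 6) partially overlaps it — only the 6.00 mm² overlap (of its 120.00 mm²) is removed, clipping the outline; the r=6 cylinder at (11, 0.5) partially overlaps it — only the 60.43 mm² overlap (of its 111.81 mm²) is removed, clipping the outline; the r=6 cylinder at (16, 1) partially overlaps it — only the 31.71 mm² overlap (of its 111.81 mm²) is removed, clipping the outline — boundary = 49.41 mm. So its perimeter = 49.41 mm. Layer 6 (z = 0.72): the cube is present — its section is the full 23.5×6.5 rectangle (perimeter 60.00 mm); the 12×10 cube at (6.5, 6) contributes its full rectangle (perimeter 44.00 mm); the r=6 cylinder at (11, 0.5) gives a regular 24-gon of circumradius 6 (constant along its height) (perimeter = 2·24·6.000·sin(180°/24) = 37.59 mm); the cylinder at (16, 1) does not reach this height (z outside [5.5, 14]); Taking the first minus the rest: starting from the 23.5×6.5 cube, the 12×10 cube at (6.5, 6) partially overlaps it — only the 6.00 mm² overlap (of its 120.00 mm²) is removed, clipping the outline; the r=6 cylinder at (11, 0.5) partially overlaps it — only the 60.43 mm² overlap (of its 111.81 mm²) is removed, clipping the outline — boundary = 59.73 mm. So its perimeter = 59.73 mm. Layer 6 is larger (59.73 vs 49.41 mm).

layer 6 (z = 0.72 mm)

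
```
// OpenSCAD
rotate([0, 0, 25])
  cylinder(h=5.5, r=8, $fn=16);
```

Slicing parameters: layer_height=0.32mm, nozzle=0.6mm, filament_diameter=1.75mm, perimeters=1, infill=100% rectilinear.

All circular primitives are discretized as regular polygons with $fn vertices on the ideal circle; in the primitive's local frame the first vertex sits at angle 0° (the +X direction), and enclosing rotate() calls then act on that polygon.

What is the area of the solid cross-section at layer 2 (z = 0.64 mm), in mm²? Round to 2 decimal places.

195.93 mm²

At z = 0.64 mm: the r=8 cylinder contributes a regular 16-gon of circumradius 8 (area = (16/2)·8.000²·sin(360°/16) = 195.93 mm²); (whole slice rotated 25° about Z — lengths, areas and connectivity unchanged). Overall, the cross-section is a single solid region. Net area = 195.93 mm².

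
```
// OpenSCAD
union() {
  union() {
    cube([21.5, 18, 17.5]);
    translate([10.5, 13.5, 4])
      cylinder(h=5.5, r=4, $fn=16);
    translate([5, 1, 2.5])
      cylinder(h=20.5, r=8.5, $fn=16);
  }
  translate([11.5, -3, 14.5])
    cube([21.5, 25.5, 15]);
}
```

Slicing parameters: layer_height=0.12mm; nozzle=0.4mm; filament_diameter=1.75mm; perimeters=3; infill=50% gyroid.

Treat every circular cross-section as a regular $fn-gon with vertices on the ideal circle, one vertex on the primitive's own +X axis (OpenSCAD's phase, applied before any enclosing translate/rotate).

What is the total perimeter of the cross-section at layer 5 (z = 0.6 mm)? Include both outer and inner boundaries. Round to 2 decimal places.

79.00 mm

At z = 0.6 mm: the 21.5×18 cube contributes its full rectangle (perimeter 79.00 mm); the cylinder at (10.5, 13.5) is absent (z outside [4, 9.5]); the cylinder at (5, 1) is absent (z outside [2.5, 23]); Combining (union): only the 21.5×18 cube is present, so the union is just that shape — boundary = 79.00 mm; the cube at (11.5, -3) is absent (z outside [14.5, 29.5]); Taking the union: only the result so far is present, so the union is just that shape — boundary = 79.00 mm. Overall, the cross-section is a single solid region. Total boundary length (outer) = 79.00 mm.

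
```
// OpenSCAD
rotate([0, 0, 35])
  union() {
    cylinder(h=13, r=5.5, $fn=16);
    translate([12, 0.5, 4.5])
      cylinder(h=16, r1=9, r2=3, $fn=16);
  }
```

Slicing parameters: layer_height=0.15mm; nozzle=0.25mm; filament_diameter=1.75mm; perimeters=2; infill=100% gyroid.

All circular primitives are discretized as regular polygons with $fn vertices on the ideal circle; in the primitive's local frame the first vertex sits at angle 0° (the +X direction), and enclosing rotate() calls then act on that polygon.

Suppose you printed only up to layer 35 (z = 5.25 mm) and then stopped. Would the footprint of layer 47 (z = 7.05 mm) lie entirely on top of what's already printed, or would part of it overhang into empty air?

Compare the two slices. At z = 5.25: the cylinder: section is a regular 16-gon, circumradius r=5.5 (area = (16/2)·5.500²·sin(360°/16) = 92.61 mm²); the cone at (12, 0.5) contributes a regular 16-gon of circumradius 8.719 (interpolated between r1=9 and r2=3 at t=0.047) (area = (16/2)·8.719²·sin(360°/16) = 232.72 mm²); Taking the union: the regions partially overlap — summed areas 325.33 mm² minus the doubly-counted overlap 9.66 mm² gives 315.68 mm² — area = 315.68 mm²; (rotated 35° about Z; rotation is an isometry so areas/perimeters/island counts are preserved). At z = 7.05: the r=5.5 cylinder contributes a regular 16-gon of circumradius 5.5 (area = (16/2)·5.500²·sin(360°/16) = 92.61 mm²); the cone at (12, 0.5): at t=0.159 of its height the radius interpolates to r₁+(r₂−r₁)t = 8.044, giving a regular 16-gon of that circumradius (area = (16/2)·8.044²·sin(360°/16) = 198.08 mm²); Taking the union: the regions partially overlap — summed areas 290.69 mm² minus the doubly-counted overlap 5.27 mm² gives 285.43 mm² — area = 285.43 mm²; (whole slice rotated 35° about Z — lengths, areas and connectivity unchanged). Checking containment: the cross-section at z = 7.05 is a subset of the cross-section at z = 5.25.

entirely on top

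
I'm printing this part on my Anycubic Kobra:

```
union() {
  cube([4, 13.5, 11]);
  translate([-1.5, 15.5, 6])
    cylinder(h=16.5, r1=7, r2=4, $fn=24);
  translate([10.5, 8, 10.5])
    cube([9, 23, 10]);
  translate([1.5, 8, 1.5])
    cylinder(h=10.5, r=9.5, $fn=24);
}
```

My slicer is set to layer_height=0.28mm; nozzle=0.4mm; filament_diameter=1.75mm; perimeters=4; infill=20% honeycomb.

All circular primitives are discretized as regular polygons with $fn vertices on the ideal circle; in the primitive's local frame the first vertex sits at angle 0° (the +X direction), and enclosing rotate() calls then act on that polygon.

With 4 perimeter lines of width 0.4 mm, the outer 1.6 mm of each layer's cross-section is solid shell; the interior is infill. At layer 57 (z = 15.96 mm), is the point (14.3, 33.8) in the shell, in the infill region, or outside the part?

At z = 15.96 mm: the cube is not intersected at this z (z outside [0, 11]); the cone at (-1.5, 15.5) contributes a regular 24-gon of circumradius 5.189 (interpolated between r1=7 and r2=4 at t=0.604); the 9×23 cube at (10.5, 8) contributes its full rectangle; the cylinder at (1.5, 8) does not reach this height (z outside [1.5, 12]); Combining (union): the 2 present regions are separate (no shared area or edge), so areas and boundary lengths simply add and each stays a separate island — 2 connected regions. Overall, the cross-section has 2 separate islands. The nearest boundary edge runs (10.50, 31.00)→(19.50, 31.00); distance from the point to it = 2.80 mm. The point is not inside any of the regions above, so it lies outside the cross-section (2.80 mm from the nearest boundary).

outside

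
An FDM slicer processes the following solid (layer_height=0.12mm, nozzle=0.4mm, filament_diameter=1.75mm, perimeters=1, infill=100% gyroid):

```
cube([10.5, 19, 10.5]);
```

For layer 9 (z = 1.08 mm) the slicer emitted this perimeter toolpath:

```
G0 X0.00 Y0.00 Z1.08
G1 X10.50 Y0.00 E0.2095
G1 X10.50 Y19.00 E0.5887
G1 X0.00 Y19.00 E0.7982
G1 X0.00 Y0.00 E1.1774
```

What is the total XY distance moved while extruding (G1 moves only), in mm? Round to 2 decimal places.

Sum the Euclidean lengths of each G1 segment: total = 59.00 mm.

59.00 mm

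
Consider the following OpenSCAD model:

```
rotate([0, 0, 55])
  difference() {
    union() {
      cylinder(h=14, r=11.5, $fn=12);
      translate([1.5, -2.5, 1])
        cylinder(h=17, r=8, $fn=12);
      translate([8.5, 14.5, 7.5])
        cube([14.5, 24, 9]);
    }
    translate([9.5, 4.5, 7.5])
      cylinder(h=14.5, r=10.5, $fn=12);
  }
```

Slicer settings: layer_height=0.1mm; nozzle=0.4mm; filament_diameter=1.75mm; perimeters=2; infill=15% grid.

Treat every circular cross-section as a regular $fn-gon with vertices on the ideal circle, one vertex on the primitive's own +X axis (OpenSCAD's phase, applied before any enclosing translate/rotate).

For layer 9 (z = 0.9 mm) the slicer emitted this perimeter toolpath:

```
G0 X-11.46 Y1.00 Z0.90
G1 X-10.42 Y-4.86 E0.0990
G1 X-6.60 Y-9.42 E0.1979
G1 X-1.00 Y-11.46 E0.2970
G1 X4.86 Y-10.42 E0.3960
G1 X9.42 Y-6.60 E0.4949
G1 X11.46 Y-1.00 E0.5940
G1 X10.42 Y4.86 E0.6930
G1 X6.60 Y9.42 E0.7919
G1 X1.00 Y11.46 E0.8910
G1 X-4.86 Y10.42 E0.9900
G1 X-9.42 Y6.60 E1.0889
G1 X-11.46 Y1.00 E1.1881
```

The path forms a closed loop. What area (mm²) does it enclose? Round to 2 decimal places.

Apply the shoelace formula to the sequence of (X, Y) vertices; enclosed area = 396.82 mm².

396.82 mm²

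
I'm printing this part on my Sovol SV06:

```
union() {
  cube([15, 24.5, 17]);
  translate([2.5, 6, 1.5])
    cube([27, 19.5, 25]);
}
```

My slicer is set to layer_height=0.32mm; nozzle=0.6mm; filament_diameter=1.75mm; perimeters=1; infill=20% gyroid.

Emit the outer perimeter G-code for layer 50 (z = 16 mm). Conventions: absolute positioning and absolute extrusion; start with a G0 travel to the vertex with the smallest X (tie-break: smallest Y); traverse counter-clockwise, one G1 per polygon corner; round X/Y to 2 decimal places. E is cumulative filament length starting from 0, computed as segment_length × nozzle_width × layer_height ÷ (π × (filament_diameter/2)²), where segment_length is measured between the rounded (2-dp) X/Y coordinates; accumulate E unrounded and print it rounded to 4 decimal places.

G0 X0.00 Y0.00 Z16.00
G1 X15.00 Y0.00 E1.1974
G1 X15.00 Y6.00 E1.6763
G1 X29.50 Y6.00 E2.8338
G1 X29.50 Y25.50 E4.3903
G1 X2.50 Y25.50 E6.5456
G1 X2.50 Y24.50 E6.6254
G1 X0.00 Y24.50 E6.8250
G1 X0.00 Y0.00 E8.7807

At z = 16 mm: the 15×24.5 cube contributes its full rectangle; the cube at (2.5, 6) (footprint 27×19.5) is included at this height; Combining (union): the regions partially overlap (shared area 231.25 mm²), so overlapping operands fuse into one piece — 1 connected region. The outline is a single polygon with 8 vertices. Extrusion per mm of travel: 0.6 × 0.32 / (π × 0.875²) = 0.079824. Accumulating E over each segment gives final E = 8.7807.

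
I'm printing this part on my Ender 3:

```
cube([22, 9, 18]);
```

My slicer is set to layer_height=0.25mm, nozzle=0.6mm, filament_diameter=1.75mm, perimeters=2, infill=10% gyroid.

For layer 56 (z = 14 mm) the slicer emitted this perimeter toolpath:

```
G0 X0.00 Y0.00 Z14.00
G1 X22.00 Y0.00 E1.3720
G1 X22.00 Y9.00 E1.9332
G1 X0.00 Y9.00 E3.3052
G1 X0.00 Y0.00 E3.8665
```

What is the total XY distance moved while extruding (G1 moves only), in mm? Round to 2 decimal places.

62.00 mm

Sum the Euclidean lengths of each G1 segment: total = 62.00 mm.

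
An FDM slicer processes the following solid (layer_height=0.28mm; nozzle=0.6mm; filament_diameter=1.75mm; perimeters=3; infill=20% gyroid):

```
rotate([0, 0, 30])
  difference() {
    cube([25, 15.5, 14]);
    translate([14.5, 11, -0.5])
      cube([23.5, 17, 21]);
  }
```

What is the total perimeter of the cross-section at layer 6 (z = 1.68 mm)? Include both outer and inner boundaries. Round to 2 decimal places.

At z = 1.68 mm: the 25×15.5 cube contributes its full rectangle (perimeter 81.00 mm); the 23.5×17 cube at (14.5, 11) contributes its full rectangle (perimeter 81.00 mm); Subtracting the remaining from the first: starting from the 25×15.5 cube, the 23.5×17 cube at (14.5, 11) partially overlaps it — only the 47.25 mm² overlap (of its 399.50 mm²) is removed, clipping the outline — boundary = 81.00 mm; (rotated 30° about Z; rotation is an isometry so areas/perimeters/island counts are preserved). Overall, the cross-section is a single solid region. Total boundary length (outer) = 81.00 mm.

81.00 mm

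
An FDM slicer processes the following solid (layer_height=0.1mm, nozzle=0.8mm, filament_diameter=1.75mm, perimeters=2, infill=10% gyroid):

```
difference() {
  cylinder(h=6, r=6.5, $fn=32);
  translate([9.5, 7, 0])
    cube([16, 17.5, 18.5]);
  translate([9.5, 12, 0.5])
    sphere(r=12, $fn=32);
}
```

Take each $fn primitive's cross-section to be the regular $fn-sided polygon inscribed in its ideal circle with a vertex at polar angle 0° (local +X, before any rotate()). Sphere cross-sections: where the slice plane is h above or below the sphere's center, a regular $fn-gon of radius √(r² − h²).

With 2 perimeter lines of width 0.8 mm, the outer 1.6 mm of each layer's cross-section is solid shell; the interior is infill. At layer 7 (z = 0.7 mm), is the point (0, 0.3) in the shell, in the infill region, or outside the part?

At z = 0.7 mm: the r=6.5 cylinder contributes a regular 32-gon of circumradius 6.5; the 16×17.5 cube at (9.5, 7) contributes its full rectangle; the r=12 sphere at (9.5, 12) slices to a regular 32-gon of circumradius 11.998 (√(r²−h²) with h=0.2 from center); After the difference (first − rest): starting from the r=6.5 cylinder, the 16×17.5 cube at (9.5, 7) misses the remaining region (no effect); the r=12 sphere at (9.5, 12) partially overlaps it — only the 20.62 mm² overlap (of its 449.36 mm²) is removed, clipping the outline — 1 connected region. Overall, the cross-section is a single solid region. The nearest boundary edge runs (1.02, 3.52)→(2.83, 2.02); distance from the point to it = 3.13 mm. The point is inside the cross-section and 3.13 mm from the nearest boundary — more than the 1.6 mm shell width (2 × 0.8), so it's in the infill interior.

infill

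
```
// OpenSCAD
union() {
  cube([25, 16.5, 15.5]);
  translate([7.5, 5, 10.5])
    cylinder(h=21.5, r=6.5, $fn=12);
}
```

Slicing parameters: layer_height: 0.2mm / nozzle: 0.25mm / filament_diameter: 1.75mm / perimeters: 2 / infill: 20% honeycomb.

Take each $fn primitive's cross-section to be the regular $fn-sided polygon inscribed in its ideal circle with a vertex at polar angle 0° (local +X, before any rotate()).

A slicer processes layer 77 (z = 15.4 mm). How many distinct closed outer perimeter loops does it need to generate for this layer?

1

At z = 15.4 mm: the cube is present — its section is the full 25×16.5 rectangle; the r=6.5 cylinder at (7.5, 5) gives a regular 12-gon of circumradius 6.5 (constant along its height); Merging all regions: the regions partially overlap (shared area 119.43 mm²), so overlapping operands fuse into one piece — 1 connected region. The result has 1 disconnected region.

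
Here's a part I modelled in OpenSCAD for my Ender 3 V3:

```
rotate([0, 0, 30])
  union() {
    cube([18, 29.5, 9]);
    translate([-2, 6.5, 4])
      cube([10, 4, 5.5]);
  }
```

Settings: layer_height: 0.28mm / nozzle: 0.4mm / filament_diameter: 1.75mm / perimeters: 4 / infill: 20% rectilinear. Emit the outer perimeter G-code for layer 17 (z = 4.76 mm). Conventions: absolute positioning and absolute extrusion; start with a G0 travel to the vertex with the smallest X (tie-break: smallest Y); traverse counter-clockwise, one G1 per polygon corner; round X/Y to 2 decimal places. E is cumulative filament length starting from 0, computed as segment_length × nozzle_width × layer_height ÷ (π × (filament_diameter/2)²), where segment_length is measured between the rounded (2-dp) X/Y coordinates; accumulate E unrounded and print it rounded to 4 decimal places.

G0 X-14.75 Y25.55 Z4.76
G1 X-5.25 Y9.09 E0.8849
G1 X-6.98 Y8.09 E0.9780
G1 X-4.98 Y4.63 E1.1641
G1 X-3.25 Y5.63 E1.2571
G1 X0.00 Y0.00 E1.5598
G1 X15.59 Y9.00 E2.3980
G1 X0.84 Y34.55 E3.7718
G1 X-14.75 Y25.55 E4.6100

At z = 4.76 mm: the cube is present — its section is the full 18×29.5 rectangle; the 10×4 cube at (-2, 6.5) contributes its full rectangle; Merging all regions: the regions partially overlap (shared area 32.00 mm²), so overlapping operands fuse into one piece — 1 connected region; (rotated 30° about Z; rotation is an isometry so areas/perimeters/island counts are preserved). The outline is a single polygon with 8 vertices. Extrusion per mm of travel: 0.4 × 0.28 / (π × 0.875²) = 0.046564. Accumulating E over each segment gives final E = 4.6100.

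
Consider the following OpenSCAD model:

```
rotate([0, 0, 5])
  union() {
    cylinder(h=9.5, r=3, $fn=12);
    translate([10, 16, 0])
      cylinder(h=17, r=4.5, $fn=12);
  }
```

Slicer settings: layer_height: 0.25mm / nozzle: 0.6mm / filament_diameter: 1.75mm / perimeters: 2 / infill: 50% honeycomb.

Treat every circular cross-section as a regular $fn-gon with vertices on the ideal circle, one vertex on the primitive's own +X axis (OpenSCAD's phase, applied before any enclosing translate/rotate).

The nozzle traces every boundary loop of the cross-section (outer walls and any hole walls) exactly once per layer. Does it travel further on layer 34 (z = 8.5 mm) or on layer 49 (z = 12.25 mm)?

layer 34 (z = 8.5 mm)

Layer 34 (z = 8.5): the r=3 cylinder gives a regular 12-gon of circumradius 3 (constant along its height) (perimeter = 2·12·3.000·sin(180°/12) = 18.63 mm); the cylinder at (10, 16): section is a regular 12-gon, circumradius r=4.5 (perimeter = 2·12·4.500·sin(180°/12) = 27.95 mm); Merging all regions: the 2 present regions are separate (no shared area or edge), so areas and boundary lengths simply add and each stays a separate island — boundary = 46.59 mm; (whole slice rotated 5° about Z — lengths, areas and connectivity unchanged). So its perimeter = 46.59 mm. Layer 49 (z = 12.25): the cylinder does not reach this height (z outside [0, 9.5]); the r=4.5 cylinder at (10, 16) contributes a regular 12-gon of circumradius 4.5 (perimeter = 2·12·4.500·sin(180°/12) = 27.95 mm); Combining (union): only the r=4.5 cylinder at (10, 16) is present, so the union is just that shape — boundary = 27.95 mm; (whole slice rotated 5° about Z — lengths, areas and connectivity unchanged). So its perimeter = 27.95 mm. Layer 34 is larger (46.59 vs 27.95 mm).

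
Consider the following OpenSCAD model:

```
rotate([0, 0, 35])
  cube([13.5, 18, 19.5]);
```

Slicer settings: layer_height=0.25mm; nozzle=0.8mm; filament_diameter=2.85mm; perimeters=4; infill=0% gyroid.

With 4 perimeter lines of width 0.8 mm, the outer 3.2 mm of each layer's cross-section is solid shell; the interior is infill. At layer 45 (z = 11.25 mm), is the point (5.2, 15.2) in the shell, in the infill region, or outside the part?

shell

At z = 11.25 mm: the cube (footprint 13.5×18) is included at this height; (rotated 35° about Z; rotation is an isometry so areas/perimeters/island counts are preserved). Overall, the cross-section is a single solid region. Undo the 35° rotation: the query point maps to (12.978, 9.469) in the un-rotated model frame. The nearest boundary edge runs (13.50, 0.00)→(13.50, 18.00); distance from the point to it = 0.52 mm. The point is inside the cross-section, 0.52 mm from the nearest boundary — within the 3.2 mm shell band (4 × 0.8).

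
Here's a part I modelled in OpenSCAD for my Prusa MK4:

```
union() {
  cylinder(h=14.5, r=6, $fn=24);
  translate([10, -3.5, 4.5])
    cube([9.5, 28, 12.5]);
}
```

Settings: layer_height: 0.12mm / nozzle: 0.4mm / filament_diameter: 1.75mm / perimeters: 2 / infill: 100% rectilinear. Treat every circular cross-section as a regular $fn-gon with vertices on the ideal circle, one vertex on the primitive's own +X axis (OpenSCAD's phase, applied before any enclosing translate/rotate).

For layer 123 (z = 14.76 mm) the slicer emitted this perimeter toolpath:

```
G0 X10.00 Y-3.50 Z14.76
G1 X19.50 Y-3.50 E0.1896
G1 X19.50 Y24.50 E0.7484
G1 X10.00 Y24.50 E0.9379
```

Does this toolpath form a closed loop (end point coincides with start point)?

Start point (G0): (10.00, -3.50). End point (last G1): the path does not return to the start — open.

no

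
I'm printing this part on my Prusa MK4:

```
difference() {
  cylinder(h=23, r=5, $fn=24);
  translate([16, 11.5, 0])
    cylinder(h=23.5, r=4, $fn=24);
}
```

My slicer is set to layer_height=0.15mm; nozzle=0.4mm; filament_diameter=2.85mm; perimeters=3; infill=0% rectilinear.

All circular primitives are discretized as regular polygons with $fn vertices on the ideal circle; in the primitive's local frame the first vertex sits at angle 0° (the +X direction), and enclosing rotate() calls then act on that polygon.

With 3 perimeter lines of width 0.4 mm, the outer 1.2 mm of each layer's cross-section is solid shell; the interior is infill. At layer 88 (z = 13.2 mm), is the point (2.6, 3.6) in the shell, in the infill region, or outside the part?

shell

At z = 13.2 mm: the r=5 cylinder contributes a regular 24-gon of circumradius 5; the r=4 cylinder at (16, 11.5) gives a regular 24-gon of circumradius 4 (constant along its height); After the difference (first − rest): starting from the r=5 cylinder, the r=4 cylinder at (16, 11.5) misses the remaining region (no effect) — 1 connected region. Overall, the cross-section is a single solid region. The nearest boundary edge runs (2.50, 4.33)→(3.54, 3.54); distance from the point to it = 0.52 mm. The point is inside the cross-section, 0.52 mm from the nearest boundary — within the 1.2 mm shell band (3 × 0.4).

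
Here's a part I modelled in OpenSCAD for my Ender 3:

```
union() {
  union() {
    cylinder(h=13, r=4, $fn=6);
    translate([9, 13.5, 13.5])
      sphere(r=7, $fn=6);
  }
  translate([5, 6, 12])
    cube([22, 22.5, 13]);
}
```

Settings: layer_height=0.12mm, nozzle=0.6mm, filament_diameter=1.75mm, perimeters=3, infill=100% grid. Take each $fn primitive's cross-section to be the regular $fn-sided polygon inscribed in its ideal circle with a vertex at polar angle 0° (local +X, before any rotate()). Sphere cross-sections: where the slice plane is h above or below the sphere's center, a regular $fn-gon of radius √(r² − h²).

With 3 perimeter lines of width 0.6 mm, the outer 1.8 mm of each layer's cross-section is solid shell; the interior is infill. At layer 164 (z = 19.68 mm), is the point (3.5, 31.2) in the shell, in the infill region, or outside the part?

outside

At z = 19.68 mm: the cylinder is not intersected at this z (z outside [0, 13]); the r=7 sphere at (9, 13.5) slices to a regular 6-gon of circumradius 3.287 (√(r²−h²) with h=6.18 from center); Taking the union: only the r=7 sphere at (9, 13.5) is present, so the union is just that shape — 1 connected region; the cube at (5, 6) is present — its section is the full 22×22.5 rectangle; Combining (union): that combined region lies entirely inside the 22×22.5 cube at (5, 6), so the union is just the 22×22.5 cube at (5, 6) — 1 connected region. Overall, the cross-section is a single solid region. The nearest boundary edge runs (5.00, 28.50)→(27.00, 28.50); distance from the point to it = 3.09 mm. The point is not inside any of the regions above, so it lies outside the cross-section (3.09 mm from the nearest boundary).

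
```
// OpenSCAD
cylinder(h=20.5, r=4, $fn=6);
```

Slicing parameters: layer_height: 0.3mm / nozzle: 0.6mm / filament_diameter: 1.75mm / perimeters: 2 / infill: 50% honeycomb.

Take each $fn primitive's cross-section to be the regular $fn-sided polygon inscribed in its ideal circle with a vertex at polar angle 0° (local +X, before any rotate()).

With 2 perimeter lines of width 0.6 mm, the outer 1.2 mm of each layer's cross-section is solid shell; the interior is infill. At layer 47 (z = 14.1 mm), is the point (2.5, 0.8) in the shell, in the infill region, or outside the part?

shell

At z = 14.1 mm: the r=4 cylinder contributes a regular 6-gon of circumradius 4. Overall, the cross-section is a single solid region. The nearest boundary edge runs (4.00, 0.00)→(2.00, 3.46); distance from the point to it = 0.90 mm. The point is inside the cross-section, 0.90 mm from the nearest boundary — within the 1.2 mm shell band (2 × 0.6).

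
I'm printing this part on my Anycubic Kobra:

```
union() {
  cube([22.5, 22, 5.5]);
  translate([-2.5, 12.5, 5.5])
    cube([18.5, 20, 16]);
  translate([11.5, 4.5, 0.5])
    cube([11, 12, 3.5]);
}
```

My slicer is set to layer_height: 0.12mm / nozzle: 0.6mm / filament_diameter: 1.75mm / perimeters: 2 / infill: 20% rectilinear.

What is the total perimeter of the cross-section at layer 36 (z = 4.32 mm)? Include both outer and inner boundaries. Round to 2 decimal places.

89.00 mm

At z = 4.32 mm: the cube (footprint 22.5×22) is included at this height (perimeter 89.00 mm); the cube at (-2.5, 12.5) is not intersected at this z (z outside [5.5, 21.5]); the cube at (11.5, 4.5) is not intersected at this z (z outside [0.5, 4]); Combining (union): only the 22.5×22 cube is present, so the union is just that shape — boundary = 89.00 mm. Overall, the cross-section is a single solid region. Total boundary length (outer) = 89.00 mm.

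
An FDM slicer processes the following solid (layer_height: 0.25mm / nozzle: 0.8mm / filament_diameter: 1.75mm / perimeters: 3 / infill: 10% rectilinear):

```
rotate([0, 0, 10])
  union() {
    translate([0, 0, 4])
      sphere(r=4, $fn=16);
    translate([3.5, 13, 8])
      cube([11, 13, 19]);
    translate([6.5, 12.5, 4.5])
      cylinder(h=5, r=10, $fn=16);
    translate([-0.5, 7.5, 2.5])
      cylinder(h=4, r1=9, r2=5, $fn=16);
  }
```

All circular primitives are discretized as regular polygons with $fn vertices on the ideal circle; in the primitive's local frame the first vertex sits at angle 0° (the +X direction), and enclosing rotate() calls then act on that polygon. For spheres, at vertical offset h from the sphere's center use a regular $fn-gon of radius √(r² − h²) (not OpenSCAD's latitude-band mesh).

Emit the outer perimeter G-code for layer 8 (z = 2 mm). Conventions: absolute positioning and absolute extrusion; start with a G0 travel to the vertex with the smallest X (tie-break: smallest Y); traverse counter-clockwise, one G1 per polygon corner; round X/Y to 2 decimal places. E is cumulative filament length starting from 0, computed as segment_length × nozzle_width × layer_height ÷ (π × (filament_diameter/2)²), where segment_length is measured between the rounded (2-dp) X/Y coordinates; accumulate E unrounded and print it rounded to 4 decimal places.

At z = 2 mm: the r=4 sphere slices to a regular 16-gon of circumradius 3.464 (√(r²−h²) with h=2 from center); the cube at (3.5, 13) is absent (z outside [8, 27]); the cylinder at (6.5, 12.5) is not intersected at this z (z outside [4.5, 9.5]); the cone at (-0.5, 7.5) does not reach this height (z outside [2.5, 6.5]); Merging all regions: only the r=4 sphere is present, so the union is just that shape — 1 connected region; (whole slice rotated 10° about Z — lengths, areas and connectivity unchanged). The outline is a single polygon with 16 vertices. Extrusion per mm of travel: 0.8 × 0.25 / (π × 0.875²) = 0.083150. Accumulating E over each segment gives final E = 1.7980.

G0 X-3.41 Y-0.60 Z2.00
G1 X-2.92 Y-1.86 E0.1124
G1 X-1.99 Y-2.84 E0.2248
G1 X-0.75 Y-3.38 E0.3372
G1 X0.60 Y-3.41 E0.4495
G1 X1.86 Y-2.92 E0.5619
G1 X2.84 Y-1.99 E0.6742
G1 X3.38 Y-0.75 E0.7867
G1 X3.41 Y0.60 E0.8990
G1 X2.92 Y1.86 E1.0114
G1 X1.99 Y2.84 E1.1237
G1 X0.75 Y3.38 E1.2362
G1 X-0.60 Y3.41 E1.3485
G1 X-1.86 Y2.92 E1.4609
G1 X-2.84 Y1.99 E1.5732
G1 X-3.38 Y0.75 E1.6857
G1 X-3.41 Y-0.60 E1.7980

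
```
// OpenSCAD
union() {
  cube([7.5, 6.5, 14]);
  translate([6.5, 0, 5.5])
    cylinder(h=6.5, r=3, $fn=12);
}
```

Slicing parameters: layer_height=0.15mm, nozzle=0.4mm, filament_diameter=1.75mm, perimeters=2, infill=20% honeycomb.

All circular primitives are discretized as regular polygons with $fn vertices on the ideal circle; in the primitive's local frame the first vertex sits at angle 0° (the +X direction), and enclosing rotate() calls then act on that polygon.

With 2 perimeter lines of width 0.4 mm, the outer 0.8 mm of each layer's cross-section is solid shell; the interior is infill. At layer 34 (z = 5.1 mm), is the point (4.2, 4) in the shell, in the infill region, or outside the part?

infill

At z = 5.1 mm: the cube is present — its section is the full 7.5×6.5 rectangle; the cylinder at (6.5, 0) does not reach this height (z outside [5.5, 12]); Merging all regions: only the 7.5×6.5 cube is present, so the union is just that shape — 1 connected region. Overall, the cross-section is a single solid region. The nearest boundary edge runs (7.50, 6.50)→(0.00, 6.50); distance from the point to it = 2.50 mm. The point is inside the cross-section and 2.50 mm from the nearest boundary — more than the 0.8 mm shell width (2 × 0.4), so it's in the infill interior.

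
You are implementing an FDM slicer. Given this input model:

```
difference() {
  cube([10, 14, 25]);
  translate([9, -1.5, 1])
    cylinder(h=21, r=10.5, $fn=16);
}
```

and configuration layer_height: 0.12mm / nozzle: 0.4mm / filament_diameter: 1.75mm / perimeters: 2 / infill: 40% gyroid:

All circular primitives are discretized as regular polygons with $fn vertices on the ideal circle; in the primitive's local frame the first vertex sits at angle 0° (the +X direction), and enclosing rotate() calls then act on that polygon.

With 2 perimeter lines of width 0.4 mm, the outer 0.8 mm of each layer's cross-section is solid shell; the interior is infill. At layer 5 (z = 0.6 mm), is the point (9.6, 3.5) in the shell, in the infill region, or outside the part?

At z = 0.6 mm: the cube is present — its section is the full 10×14 rectangle; the cylinder at (9, -1.5) is not intersected at this z (z outside [1, 22]); Subtracting the remaining from the first: none of the subtracted shapes is present at this height, so the 10×14 cube is unchanged — 1 connected region. Overall, the cross-section is a single solid region. The nearest boundary edge runs (10.00, 0.00)→(10.00, 14.00); distance from the point to it = 0.40 mm. The point is inside the cross-section, 0.40 mm from the nearest boundary — within the 0.8 mm shell band (2 × 0.4).

shell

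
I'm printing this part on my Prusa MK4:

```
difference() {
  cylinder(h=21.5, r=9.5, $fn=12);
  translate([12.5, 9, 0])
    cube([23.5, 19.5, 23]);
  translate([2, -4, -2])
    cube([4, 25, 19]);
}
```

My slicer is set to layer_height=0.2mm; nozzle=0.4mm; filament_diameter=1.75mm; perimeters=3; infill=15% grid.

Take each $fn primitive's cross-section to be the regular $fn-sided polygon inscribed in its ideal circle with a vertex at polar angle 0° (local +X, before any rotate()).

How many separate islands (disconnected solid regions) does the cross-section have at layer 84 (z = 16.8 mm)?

At z = 16.8 mm: the r=9.5 cylinder gives a regular 12-gon of circumradius 9.5 (constant along its height); the cube at (12.5, 9) (footprint 23.5×19.5) is included at this height; the 4×25 cube at (2, -4) contributes its full rectangle; After the difference (first − rest): starting from the r=9.5 cylinder, the 23.5×19.5 cube at (12.5, 9) misses the remaining region (no effect); the 4×25 cube at (2, -4) partially overlaps it — only the 49.14 mm² overlap (of its 100.00 mm²) is removed, clipping the outline — 1 connected region. Overall, the cross-section is a single solid region. Island count = 1.

1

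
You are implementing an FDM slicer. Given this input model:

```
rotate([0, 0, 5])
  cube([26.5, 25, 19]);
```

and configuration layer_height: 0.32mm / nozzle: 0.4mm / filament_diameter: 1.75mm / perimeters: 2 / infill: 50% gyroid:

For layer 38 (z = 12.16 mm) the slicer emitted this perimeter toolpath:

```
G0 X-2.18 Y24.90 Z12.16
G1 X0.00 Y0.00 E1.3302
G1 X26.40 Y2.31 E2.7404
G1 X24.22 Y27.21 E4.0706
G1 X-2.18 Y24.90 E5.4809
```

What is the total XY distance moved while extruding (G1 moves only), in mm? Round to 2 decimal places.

102.99 mm

Sum the Euclidean lengths of each G1 segment: total = 102.99 mm.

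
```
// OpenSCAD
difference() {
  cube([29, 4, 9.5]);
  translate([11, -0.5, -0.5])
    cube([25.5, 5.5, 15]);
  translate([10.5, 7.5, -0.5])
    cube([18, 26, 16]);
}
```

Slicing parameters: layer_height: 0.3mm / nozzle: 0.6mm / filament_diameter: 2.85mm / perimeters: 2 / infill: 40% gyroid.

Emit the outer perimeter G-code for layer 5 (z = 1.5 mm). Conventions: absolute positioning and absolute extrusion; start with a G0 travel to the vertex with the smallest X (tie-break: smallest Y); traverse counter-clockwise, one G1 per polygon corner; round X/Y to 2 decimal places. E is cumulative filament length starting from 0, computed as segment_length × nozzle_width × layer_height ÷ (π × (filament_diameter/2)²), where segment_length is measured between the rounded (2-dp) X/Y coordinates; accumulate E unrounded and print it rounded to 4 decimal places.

G0 X0.00 Y0.00 Z1.50
G1 X11.00 Y0.00 E0.3104
G1 X11.00 Y4.00 E0.4232
G1 X0.00 Y4.00 E0.7336
G1 X0.00 Y0.00 E0.8465

At z = 1.5 mm: the cube (footprint 29×4) is included at this height; the cube at (11, -0.5) is present — its section is the full 25.5×5.5 rectangle; the cube at (10.5, 7.5) (footprint 18×26) is included at this height; Subtracting the remaining from the first: starting from the 29×4 cube, the 25.5×5.5 cube at (11, -0.5) partially overlaps it — only the 72.00 mm² overlap (of its 140.25 mm²) is removed, clipping the outline; the 18×26 cube at (10.5, 7.5) misses the remaining region (no effect) — 1 connected region. The outline is a single polygon with 4 vertices. Extrusion per mm of travel: 0.6 × 0.3 / (π × 1.425²) = 0.028216. Accumulating E over each segment gives final E = 0.8465.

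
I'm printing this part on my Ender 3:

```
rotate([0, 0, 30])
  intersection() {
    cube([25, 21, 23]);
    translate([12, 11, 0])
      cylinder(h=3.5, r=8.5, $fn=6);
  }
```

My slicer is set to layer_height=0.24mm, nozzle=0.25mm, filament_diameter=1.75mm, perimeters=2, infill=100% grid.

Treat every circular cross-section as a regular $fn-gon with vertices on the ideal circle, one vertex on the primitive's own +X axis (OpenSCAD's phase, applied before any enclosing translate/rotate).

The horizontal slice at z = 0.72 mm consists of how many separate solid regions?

1

At z = 0.72 mm: the cube is present — its section is the full 25×21 rectangle; the r=8.5 cylinder at (12, 11) contributes a regular 6-gon of circumradius 8.5; Keeping only the common overlap: the r=8.5 cylinder at (12, 11) lies inside the 25×21 cube, so the common part is the r=8.5 cylinder at (12, 11) itself — 1 connected region; (rotated 30° about Z; rotation is an isometry so areas/perimeters/island counts are preserved). The result has 1 disconnected region.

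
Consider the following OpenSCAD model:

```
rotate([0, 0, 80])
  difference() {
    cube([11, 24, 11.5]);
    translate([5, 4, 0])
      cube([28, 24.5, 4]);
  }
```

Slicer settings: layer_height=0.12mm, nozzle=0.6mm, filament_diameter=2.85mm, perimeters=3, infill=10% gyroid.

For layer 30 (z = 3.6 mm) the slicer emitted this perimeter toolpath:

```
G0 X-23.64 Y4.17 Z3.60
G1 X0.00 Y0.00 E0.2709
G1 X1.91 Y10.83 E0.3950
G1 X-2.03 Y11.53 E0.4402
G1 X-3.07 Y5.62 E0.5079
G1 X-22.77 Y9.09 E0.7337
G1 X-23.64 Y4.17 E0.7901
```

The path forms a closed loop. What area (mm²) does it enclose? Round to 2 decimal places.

144.00 mm²

Apply the shoelace formula to the sequence of (X, Y) vertices; enclosed area = 144.00 mm².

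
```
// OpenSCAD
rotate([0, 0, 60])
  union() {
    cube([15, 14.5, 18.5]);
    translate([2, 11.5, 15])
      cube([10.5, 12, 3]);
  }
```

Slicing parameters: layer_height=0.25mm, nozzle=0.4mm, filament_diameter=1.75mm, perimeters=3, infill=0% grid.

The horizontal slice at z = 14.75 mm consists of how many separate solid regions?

At z = 14.75 mm: the cube (footprint 15×14.5) is included at this height; the cube at (2, 11.5) does not reach this height (z outside [15, 18]); Combining (union): only the 15×14.5 cube is present, so the union is just that shape — 1 connected region; (rotated 60° about Z; rotation is an isometry so areas/perimeters/island counts are preserved). The result has 1 disconnected region.

1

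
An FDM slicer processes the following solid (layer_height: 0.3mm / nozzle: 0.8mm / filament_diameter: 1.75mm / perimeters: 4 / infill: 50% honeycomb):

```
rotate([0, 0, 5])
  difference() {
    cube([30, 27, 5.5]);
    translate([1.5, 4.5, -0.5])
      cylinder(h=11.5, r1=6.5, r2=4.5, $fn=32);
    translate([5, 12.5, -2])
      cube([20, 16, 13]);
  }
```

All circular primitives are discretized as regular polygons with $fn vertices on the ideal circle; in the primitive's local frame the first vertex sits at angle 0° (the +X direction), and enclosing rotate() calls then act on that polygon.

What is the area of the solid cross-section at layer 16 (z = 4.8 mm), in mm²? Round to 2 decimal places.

At z = 4.8 mm: the cube (footprint 30×27) is included at this height (area 810.00 mm²); the cone at (1.5, 4.5) (r1=6.5→r2=4.5) has section circumradius 5.578 here — a regular 32-gon (area = (32/2)·5.578²·sin(360°/32) = 97.13 mm²); the cube at (5, 12.5) is present — its section is the full 20×16 rectangle (area 320.00 mm²); After the difference (first − rest): starting from the 30×27 cube (810.00 mm²), the cone at (1.5, 4.5) partially overlaps it — only the 61.20 mm² overlap (of its 97.13 mm²) is removed, clipping the outline; the 20×16 cube at (5, 12.5) partially overlaps it — only the 290.00 mm² overlap (of its 320.00 mm²) is removed, clipping the outline — area = 458.80 mm²; (whole slice rotated 5° about Z — lengths, areas and connectivity unchanged). Overall, the cross-section is a single solid region. Net area = 458.80 mm².

458.80 mm²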